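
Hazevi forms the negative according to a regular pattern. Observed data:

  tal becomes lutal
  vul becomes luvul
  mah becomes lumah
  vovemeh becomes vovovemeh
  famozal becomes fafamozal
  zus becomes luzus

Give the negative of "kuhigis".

famozal and tal both end in -l yet inflect differently (fafamozal, lutal), so the final letter is not what conditions the rule; the number of vowels is.
"kuhigis" has 3 vowels. The stems with 3 vowels (vovemeh → vovovemeh, famozal → fafamozal) repeat the first consonant+vowel as a prefix.
The other pattern: stems with 1 vowel add the prefix lu-.
So kuhigis → kukuhigis.

kukuhigis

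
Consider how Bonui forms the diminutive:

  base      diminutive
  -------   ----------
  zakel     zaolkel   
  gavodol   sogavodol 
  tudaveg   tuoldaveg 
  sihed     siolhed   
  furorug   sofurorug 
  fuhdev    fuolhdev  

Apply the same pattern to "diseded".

zakel and gavodol both end in -l yet inflect differently (zaolkel, sogavodol), so the final letter is not what conditions the rule; the last vowel is.
"diseded" has last vowel 'e'. The stems whose last vowel is 'e' (tudaveg → tuoldaveg, zakel → zaolkel, sihed → siolhed) insert -ol- after the first vowel.
So diseded → diolseded.

diolseded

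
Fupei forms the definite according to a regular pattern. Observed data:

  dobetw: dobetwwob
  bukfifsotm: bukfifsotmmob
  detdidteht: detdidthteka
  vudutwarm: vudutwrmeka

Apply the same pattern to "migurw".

migrweka

bukfifsotm and vudutwarm both end in -m yet inflect differently (bukfifsotmmob, vudutwrmeka), so the final letter is not what conditions the rule; the second-to-last letter is.
"migurw" has second-to-last letter 'r'. The one such stem in the data (vudutwarm → vudutwrmeka) deletes the last vowel and adds -eka (as does detdidteht), so the same rule applies.
The other pattern: stems whose second-to-last letter is 't' double the final consonant and add -ob.
So migurw → migrweka.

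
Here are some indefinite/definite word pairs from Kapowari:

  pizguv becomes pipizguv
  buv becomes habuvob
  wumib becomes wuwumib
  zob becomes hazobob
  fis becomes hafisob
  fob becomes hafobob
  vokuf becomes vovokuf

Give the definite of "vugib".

vuvugib

wumib and fob both end in -b yet inflect differently (wuwumib, hafobob), so the final letter is not what conditions the rule; the number of vowels is.
"vugib" has 2 vowels. The stems with 2 vowels (wumib → wuwumib, vokuf → vovokuf, pizguv → pipizguv) repeat the first consonant+vowel as a prefix.
So vugib → vuvugib.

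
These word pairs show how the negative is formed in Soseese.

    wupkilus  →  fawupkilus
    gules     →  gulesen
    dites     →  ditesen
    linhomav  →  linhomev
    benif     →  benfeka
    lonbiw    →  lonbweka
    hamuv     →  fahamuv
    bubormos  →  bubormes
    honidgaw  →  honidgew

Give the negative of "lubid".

wupkilus and gules both end in -s yet inflect differently (fawupkilus, gulesen), so the final letter is not what conditions the rule; the last vowel is.
"lubid" has last vowel 'i'. The stems whose last vowel is 'i' (benif → benfeka, lonbiw → lonbweka) delete the last vowel and add -eka.
So lubid → lubdeka.

lubdeka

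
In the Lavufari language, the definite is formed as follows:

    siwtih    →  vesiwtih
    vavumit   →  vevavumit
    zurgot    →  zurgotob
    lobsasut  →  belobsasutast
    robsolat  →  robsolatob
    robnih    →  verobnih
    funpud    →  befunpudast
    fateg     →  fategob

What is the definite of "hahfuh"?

behahfuhast

vavumit and lobsasut both end in -t yet inflect differently (vevavumit, belobsasutast), so the final letter is not what conditions the rule; the last vowel is.
"hahfuh" has last vowel 'u'. The stems whose last vowel is 'u' (lobsasut → belobsasutast, funpud → befunpudast) add be- … -ast around the stem.
The other patterns: stems whose last vowel is 'i' add the prefix ve-; stems whose last vowel is 'a', 'e' or 'o' add -ob.
So hahfuh → behahfuhast.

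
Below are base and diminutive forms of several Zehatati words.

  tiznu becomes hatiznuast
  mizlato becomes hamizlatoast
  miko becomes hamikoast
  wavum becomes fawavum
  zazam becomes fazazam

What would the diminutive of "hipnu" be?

hahipnuast

tiznu and wavum both have last vowel 'u' yet inflect differently (hatiznuast, fawavum), so the last vowel is not what conditions the rule; whether the stem ends in a vowel or a consonant is.
"hipnu" ends in a vowel. The stems ending in a vowel (tiznu → hatiznuast, mizlato → hamizlatoast, miko → hamikoast) add ha- … -ast around the stem.
The other pattern: stems ending in a consonant add the prefix fa-.
So hipnu → hahipnuast.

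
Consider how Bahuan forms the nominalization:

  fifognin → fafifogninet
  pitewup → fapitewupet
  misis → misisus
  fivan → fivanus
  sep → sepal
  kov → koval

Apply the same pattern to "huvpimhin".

fahuvpimhinet

sep and pitewup both end in -p yet inflect differently (sepal, fapitewupet), so the final letter is not what conditions the rule; the number of vowels is.
"huvpimhin" has 3 vowels. The stems with 3 vowels (pitewup → fapitewupet, fifognin → fafifogninet) add fa- … -et around the stem.
The other patterns: stems with 1 vowel add -al; stems with 2 vowels add -us.
So huvpimhin → fahuvpimhinet.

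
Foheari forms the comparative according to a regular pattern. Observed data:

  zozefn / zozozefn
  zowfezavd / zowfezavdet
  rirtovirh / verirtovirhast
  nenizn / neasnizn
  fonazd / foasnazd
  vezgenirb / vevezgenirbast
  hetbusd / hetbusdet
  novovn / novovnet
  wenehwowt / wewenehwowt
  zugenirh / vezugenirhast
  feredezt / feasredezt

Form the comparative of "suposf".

"suposf" has second-to-last letter 's'. The one such stem in the data (hetbusd → hetbusdet) adds -et, so the same rule applies.
The other patterns: stems whose second-to-last letter is 'r' add ve- … -ast around the stem; stems whose second-to-last letter is 'z' insert -as- after the first vowel; stems whose second-to-last letter is 'f' or 'w' repeat the first consonant+vowel as a prefix.
So suposf → suposfet.

suposfet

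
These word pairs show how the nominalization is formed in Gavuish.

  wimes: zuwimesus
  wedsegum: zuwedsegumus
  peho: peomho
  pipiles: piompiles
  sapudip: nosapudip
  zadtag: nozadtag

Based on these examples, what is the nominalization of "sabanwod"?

nosabanwod

wimes and pipiles both end in -s yet inflect differently (zuwimesus, piompiles), so the final letter is not what conditions the rule; the first letter is.
"sabanwod" begins with s-. The one such stem in the data (sapudip → nosapudip) adds the prefix no-, so the same rule applies.
The other patterns: stems beginning with w- add zu- … -us around the stem; stems beginning with p- insert -om- after the first vowel.
So sabanwod → nosabanwod.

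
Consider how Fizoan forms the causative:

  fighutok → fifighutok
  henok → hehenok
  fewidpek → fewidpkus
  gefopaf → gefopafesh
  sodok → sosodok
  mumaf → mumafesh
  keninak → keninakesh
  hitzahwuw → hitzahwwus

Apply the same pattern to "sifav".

fighutok and fewidpek both end in -k yet inflect differently (fifighutok, fewidpkus), so the final letter is not what conditions the rule; the last vowel is.
"sifav" has last vowel 'a'. The stems whose last vowel is 'a' (keninak → keninakesh, mumaf → mumafesh, gefopaf → gefopafesh) add -esh.
The other patterns: stems whose last vowel is 'o' repeat the first consonant+vowel as a prefix; stems whose last vowel is 'e' or 'u' delete the last vowel and add -us.
So sifav → sifavesh.

sifavesh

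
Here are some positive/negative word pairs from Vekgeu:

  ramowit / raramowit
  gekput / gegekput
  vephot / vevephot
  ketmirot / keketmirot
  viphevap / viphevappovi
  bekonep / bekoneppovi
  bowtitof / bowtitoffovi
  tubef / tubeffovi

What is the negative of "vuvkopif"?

vuvkopiffovi

vephot and bowtitof both have last vowel 'o' yet inflect differently (vevephot, bowtitoffovi), so the last vowel is not what conditions the rule; the final letter is.
"vuvkopif" ends in -f. The stems ending in -f (bowtitof → bowtitoffovi, tubef → tubeffovi) double the final consonant and add -ovi.
So vuvkopif → vuvkopiffovi.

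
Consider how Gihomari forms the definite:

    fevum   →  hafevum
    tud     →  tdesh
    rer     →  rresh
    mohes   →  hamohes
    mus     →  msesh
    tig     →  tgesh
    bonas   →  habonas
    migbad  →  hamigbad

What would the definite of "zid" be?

zdesh

mus and bonas both end in -s yet inflect differently (msesh, habonas), so the final letter is not what conditions the rule; the number of vowels is.
"zid" has 1 vowel. The stems with 1 vowel (tud → tdesh, rer → rresh, mus → msesh) delete the last vowel and add -esh.
So zid → zdesh.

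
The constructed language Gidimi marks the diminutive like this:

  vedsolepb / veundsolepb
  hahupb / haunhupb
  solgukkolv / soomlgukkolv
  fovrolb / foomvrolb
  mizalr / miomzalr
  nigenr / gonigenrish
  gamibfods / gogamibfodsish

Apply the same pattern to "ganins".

vedsolepb and fovrolb both end in -b yet inflect differently (veundsolepb, foomvrolb), so the final letter is not what conditions the rule; the second-to-last letter is.
"ganins" has second-to-last letter 'n'. The one such stem in the data (nigenr → gonigenrish) adds go- … -ish around the stem, so the same rule applies.
The other patterns: stems whose second-to-last letter is 'p' insert -un- after the first vowel; stems whose second-to-last letter is 'l' insert -om- after the first vowel.
So ganins → goganinsish.

goganinsish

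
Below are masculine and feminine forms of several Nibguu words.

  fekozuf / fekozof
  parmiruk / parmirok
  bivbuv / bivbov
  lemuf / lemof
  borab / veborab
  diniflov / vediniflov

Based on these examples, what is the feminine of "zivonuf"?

bivbuv and diniflov both end in -v yet inflect differently (bivbov, vediniflov), so the final letter is not what conditions the rule; the last vowel is.
"zivonuf" has last vowel 'u'. The stems whose last vowel is 'u' (fekozuf → fekozof, parmiruk → parmirok, bivbuv → bivbov) change the last vowel to 'o'.
So zivonuf → zivonof.

zivonof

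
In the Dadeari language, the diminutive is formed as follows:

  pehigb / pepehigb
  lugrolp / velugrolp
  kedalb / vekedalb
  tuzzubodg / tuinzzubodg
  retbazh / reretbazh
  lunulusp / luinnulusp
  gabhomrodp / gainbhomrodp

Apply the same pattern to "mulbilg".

vemulbilg

kedalb and pehigb both end in -b yet inflect differently (vekedalb, pepehigb), so the final letter is not what conditions the rule; the second-to-last letter is.
"mulbilg" has second-to-last letter 'l'. The stems whose second-to-last letter is 'l' (kedalb → vekedalb, lugrolp → velugrolp) add the prefix ve-.
The other patterns: stems whose second-to-last letter is 'g' or 'z' repeat the first consonant+vowel as a prefix; stems whose second-to-last letter is 'd' or 's' insert -in- after the first vowel.
So mulbilg → vemulbilg.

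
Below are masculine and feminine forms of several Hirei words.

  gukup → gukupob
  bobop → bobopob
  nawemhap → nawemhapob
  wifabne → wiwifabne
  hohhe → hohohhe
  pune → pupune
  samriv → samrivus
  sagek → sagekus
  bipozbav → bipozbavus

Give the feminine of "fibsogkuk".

fibsogkukus

"fibsogkuk" ends in -k. The one such stem in the data (sagek → sagekus) adds -us, so the same rule applies.
So fibsogkuk → fibsogkukus.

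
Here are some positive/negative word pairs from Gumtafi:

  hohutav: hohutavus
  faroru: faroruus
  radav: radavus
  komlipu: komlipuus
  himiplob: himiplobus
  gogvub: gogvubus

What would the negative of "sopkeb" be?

sopkebus

Every pair shown (hohutav → hohutavus, faroru → faroruus, radav → radavus, …) follows the same rule: add -us.
So sopkeb → sopkebus.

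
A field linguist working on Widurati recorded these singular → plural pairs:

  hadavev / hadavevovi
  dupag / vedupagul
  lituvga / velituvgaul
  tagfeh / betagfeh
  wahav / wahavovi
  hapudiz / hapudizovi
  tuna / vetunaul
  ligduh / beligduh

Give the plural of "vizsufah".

bevizsufah

tagfeh and hadavev both have last vowel 'e' yet inflect differently (betagfeh, hadavevovi), so the last vowel is not what conditions the rule; the final letter is.
"vizsufah" ends in -h. The stems ending in -h (tagfeh → betagfeh, ligduh → beligduh) add the prefix be-.
So vizsufah → bevizsufah.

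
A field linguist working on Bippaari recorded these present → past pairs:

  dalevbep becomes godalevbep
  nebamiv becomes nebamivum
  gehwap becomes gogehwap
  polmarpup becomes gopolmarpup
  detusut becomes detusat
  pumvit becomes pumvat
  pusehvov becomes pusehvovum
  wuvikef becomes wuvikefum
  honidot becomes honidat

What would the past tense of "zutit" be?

zutat

"zutit" ends in -t. The stems ending in -t (pumvit → pumvat, detusut → detusat, honidot → honidat) change the last vowel to 'a'.
The other patterns: stems ending in -p add the prefix go-; stems ending in -f or -v add -um.
So zutit → zutat.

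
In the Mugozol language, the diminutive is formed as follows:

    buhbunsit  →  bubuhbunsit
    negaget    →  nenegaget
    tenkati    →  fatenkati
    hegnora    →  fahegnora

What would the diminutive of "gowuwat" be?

gogowuwat

"gowuwat" ends in a consonant. The stems ending in a consonant (buhbunsit → bubuhbunsit, negaget → nenegaget) repeat the first consonant+vowel as a prefix.
The other pattern: stems ending in a vowel add the prefix fa-.
So gowuwat → gogowuwat.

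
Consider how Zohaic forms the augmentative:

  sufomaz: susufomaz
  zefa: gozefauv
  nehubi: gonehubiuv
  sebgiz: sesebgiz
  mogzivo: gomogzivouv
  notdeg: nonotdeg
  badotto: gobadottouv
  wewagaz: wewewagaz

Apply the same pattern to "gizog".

sebgiz and nehubi both have last vowel 'i' yet inflect differently (sesebgiz, gonehubiuv), so the last vowel is not what conditions the rule; whether the stem ends in a vowel or a consonant is.
"gizog" ends in a consonant. The stems ending in a consonant (notdeg → nonotdeg, wewagaz → wewewagaz, sufomaz → susufomaz) repeat the first consonant+vowel as a prefix.
The other pattern: stems ending in a vowel add go- … -uv around the stem.
So gizog → gigizog.

gigizog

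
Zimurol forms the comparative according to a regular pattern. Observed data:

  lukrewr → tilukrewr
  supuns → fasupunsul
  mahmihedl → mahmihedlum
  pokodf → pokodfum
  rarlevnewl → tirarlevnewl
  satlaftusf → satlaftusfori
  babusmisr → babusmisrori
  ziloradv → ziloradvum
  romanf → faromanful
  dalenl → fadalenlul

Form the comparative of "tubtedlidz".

tubtedlidzum

romanf and pokodf both end in -f yet inflect differently (faromanful, pokodfum), so the final letter is not what conditions the rule; the second-to-last letter is.
"tubtedlidz" has second-to-last letter 'd'. The stems whose second-to-last letter is 'd' (pokodf → pokodfum, mahmihedl → mahmihedlum, ziloradv → ziloradvum) add -um.
So tubtedlidz → tubtedlidzum.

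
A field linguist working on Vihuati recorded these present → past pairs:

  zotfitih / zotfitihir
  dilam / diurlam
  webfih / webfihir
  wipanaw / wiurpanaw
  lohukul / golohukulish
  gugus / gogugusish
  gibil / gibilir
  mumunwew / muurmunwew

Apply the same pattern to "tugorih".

"tugorih" has last vowel 'i'. The stems whose last vowel is 'i' (webfih → webfihir, gibil → gibilir, zotfitih → zotfitihir) add -ir.
So tugorih → tugorihir.

tugorihir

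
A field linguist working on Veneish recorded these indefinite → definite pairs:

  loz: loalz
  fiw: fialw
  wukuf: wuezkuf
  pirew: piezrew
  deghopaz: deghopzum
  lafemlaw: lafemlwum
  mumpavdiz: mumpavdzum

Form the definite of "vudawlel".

fiw and pirew both end in -w yet inflect differently (fialw, piezrew), so the final letter is not what conditions the rule; the number of vowels is.
"vudawlel" has 3 vowels. The stems with 3 vowels (deghopaz → deghopzum, lafemlaw → lafemlwum, mumpavdiz → mumpavdzum) delete the last vowel and add -um.
The other patterns: stems with 1 vowel insert -al- after the first vowel; stems with 2 vowels insert -ez- after the first vowel.
So vudawlel → vudawllum.

vudawllum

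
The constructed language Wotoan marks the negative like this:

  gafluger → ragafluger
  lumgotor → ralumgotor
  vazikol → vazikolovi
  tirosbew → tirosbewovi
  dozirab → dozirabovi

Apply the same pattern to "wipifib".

lumgotor and vazikol both have last vowel 'o' yet inflect differently (ralumgotor, vazikolovi), so the last vowel is not what conditions the rule; the final letter is.
"wipifib" ends in -b. The one such stem in the data (dozirab → dozirabovi) adds -ovi, so the same rule applies.
So wipifib → wipifibovi.

wipifibovi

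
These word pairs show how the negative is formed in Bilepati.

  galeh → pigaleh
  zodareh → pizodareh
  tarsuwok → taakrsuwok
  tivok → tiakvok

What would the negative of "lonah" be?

pilonah

zodareh and tarsuwok both have 3 vowels yet inflect differently (pizodareh, taakrsuwok), so the number of vowels is not what conditions the rule; the final letter is.
"lonah" ends in -h. The stems ending in -h (galeh → pigaleh, zodareh → pizodareh) add the prefix pi-.
The other pattern: stems ending in -k insert -ak- after the first vowel.
So lonah → pilonah.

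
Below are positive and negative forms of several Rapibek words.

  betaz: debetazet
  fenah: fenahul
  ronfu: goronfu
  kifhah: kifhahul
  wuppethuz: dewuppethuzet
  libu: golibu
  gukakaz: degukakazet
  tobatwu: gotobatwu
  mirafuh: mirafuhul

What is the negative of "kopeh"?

kopehul

wuppethuz and ronfu both have last vowel 'u' yet inflect differently (dewuppethuzet, goronfu), so the last vowel is not what conditions the rule; the final letter is.
"kopeh" ends in -h. The stems ending in -h (fenah → fenahul, mirafuh → mirafuhul, kifhah → kifhahul) add -ul.
The other patterns: stems ending in -z add de- … -et around the stem; stems ending in -u add the prefix go-.
So kopeh → kopehul.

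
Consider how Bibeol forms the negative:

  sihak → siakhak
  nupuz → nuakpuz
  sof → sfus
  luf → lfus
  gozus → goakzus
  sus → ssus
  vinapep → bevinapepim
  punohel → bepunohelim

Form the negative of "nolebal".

"nolebal" has 3 vowels. The stems with 3 vowels (vinapep → bevinapepim, punohel → bepunohelim) add be- … -im around the stem.
The other patterns: stems with 1 vowel delete the last vowel and add -us; stems with 2 vowels insert -ak- after the first vowel.
So nolebal → benolebalim.

benolebalim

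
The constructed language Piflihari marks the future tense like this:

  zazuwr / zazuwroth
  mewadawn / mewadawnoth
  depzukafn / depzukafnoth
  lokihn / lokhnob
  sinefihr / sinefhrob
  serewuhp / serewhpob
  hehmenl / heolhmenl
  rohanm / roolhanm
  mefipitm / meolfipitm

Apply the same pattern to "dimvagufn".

mewadawn and lokihn both end in -n yet inflect differently (mewadawnoth, lokhnob), so the final letter is not what conditions the rule; the second-to-last letter is.
"dimvagufn" has second-to-last letter 'f'. The one such stem in the data (depzukafn → depzukafnoth) adds -oth, so the same rule applies.
The other patterns: stems whose second-to-last letter is 'h' delete the last vowel and add -ob; stems whose second-to-last letter is 'n' or 't' insert -ol- after the first vowel.
So dimvagufn → dimvagufnoth.

dimvagufnoth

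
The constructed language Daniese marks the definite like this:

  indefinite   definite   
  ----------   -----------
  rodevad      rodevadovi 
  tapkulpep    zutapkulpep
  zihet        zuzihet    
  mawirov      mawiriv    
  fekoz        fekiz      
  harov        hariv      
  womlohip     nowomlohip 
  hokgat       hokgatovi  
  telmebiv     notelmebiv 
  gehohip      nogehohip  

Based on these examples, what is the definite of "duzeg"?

zuduzeg

harov and telmebiv both end in -v yet inflect differently (hariv, notelmebiv), so the final letter is not what conditions the rule; the last vowel is.
"duzeg" has last vowel 'e'. The stems whose last vowel is 'e' (zihet → zuzihet, tapkulpep → zutapkulpep) add the prefix zu-.
The other patterns: stems whose last vowel is 'o' change the last vowel to 'i'; stems whose last vowel is 'a' add -ovi; stems whose last vowel is 'i' add the prefix no-.
So duzeg → zuduzeg.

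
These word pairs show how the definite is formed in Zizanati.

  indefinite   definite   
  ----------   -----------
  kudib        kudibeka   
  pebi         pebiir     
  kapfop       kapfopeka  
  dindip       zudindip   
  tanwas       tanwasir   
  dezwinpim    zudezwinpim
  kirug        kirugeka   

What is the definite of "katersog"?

katersogeka

kapfop and dindip both end in -p yet inflect differently (kapfopeka, zudindip), so the final letter is not what conditions the rule; the first letter is.
"katersog" begins with k-. The stems beginning with k- (kudib → kudibeka, kirug → kirugeka, kapfop → kapfopeka) add -eka.
So katersog → katersogeka.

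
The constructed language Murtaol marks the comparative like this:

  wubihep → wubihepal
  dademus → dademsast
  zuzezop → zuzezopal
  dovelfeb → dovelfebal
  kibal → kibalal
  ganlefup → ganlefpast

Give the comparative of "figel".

ganlefup and zuzezop both end in -p yet inflect differently (ganlefpast, zuzezopal), so the final letter is not what conditions the rule; the last vowel is.
"figel" has last vowel 'e'. The stems whose last vowel is 'e' (wubihep → wubihepal, dovelfeb → dovelfebal) add -al.
So figel → figelal.

figelal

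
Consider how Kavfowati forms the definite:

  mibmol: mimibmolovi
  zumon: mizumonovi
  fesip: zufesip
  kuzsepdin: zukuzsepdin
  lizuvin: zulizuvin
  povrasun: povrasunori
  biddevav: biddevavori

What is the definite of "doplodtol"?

zumon and kuzsepdin both end in -n yet inflect differently (mizumonovi, zukuzsepdin), so the final letter is not what conditions the rule; the last vowel is.
"doplodtol" has last vowel 'o'. The stems whose last vowel is 'o' (mibmol → mimibmolovi, zumon → mizumonovi) add mi- … -ovi around the stem.
So doplodtol → midoplodtolovi.

midoplodtolovi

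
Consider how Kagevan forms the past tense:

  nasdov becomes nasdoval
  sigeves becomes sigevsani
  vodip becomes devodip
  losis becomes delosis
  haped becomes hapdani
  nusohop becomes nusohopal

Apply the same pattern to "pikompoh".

nusohop and vodip both end in -p yet inflect differently (nusohopal, devodip), so the final letter is not what conditions the rule; the last vowel is.
"pikompoh" has last vowel 'o'. The stems whose last vowel is 'o' (nasdov → nasdoval, nusohop → nusohopal) add -al.
The other patterns: stems whose last vowel is 'i' add the prefix de-; stems whose last vowel is 'e' delete the last vowel and add -ani.
So pikompoh → pikompohal.

pikompohal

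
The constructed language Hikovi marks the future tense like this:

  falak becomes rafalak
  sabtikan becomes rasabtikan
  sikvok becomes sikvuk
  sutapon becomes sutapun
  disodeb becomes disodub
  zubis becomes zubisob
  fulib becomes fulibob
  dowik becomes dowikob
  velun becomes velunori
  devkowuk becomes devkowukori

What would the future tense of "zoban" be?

falak and sikvok both end in -k yet inflect differently (rafalak, sikvuk), so the final letter is not what conditions the rule; the last vowel is.
"zoban" has last vowel 'a'. The stems whose last vowel is 'a' (falak → rafalak, sabtikan → rasabtikan) add the prefix ra-.
So zoban → razoban.

razoban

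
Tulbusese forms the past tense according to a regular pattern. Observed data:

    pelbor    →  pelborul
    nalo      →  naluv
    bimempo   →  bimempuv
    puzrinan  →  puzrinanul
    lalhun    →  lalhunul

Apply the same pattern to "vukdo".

vukduv

bimempo and pelbor both have last vowel 'o' yet inflect differently (bimempuv, pelborul), so the last vowel is not what conditions the rule; the final letter is.
"vukdo" ends in -o. The stems ending in -o (bimempo → bimempuv, nalo → naluv) drop the final letter and add -uv.
The other pattern: stems ending in -n or -r add -ul.
So vukdo → vukduv.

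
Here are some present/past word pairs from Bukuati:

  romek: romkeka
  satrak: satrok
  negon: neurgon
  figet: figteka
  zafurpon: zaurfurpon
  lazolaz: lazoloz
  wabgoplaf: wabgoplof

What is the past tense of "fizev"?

satrak and romek both end in -k yet inflect differently (satrok, romkeka), so the final letter is not what conditions the rule; the last vowel is.
"fizev" has last vowel 'e'. The stems whose last vowel is 'e' (romek → romkeka, figet → figteka) delete the last vowel and add -eka.
So fizev → fizveka.

fizveka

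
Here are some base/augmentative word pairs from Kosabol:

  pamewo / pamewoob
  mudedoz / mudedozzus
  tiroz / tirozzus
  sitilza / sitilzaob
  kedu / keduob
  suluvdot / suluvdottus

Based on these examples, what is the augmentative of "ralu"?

raluob

"ralu" ends in a vowel. The stems ending in a vowel (sitilza → sitilzaob, pamewo → pamewoob, kedu → keduob) add -ob.
The other pattern: stems ending in a consonant double the final consonant and add -us.
So ralu → raluob.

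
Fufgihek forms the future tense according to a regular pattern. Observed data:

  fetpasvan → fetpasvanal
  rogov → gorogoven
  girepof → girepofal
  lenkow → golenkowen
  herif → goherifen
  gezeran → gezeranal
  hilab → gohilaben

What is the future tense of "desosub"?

girepof and herif both end in -f yet inflect differently (girepofal, goherifen), so the final letter is not what conditions the rule; the number of vowels is.
"desosub" has 3 vowels. The stems with 3 vowels (gezeran → gezeranal, fetpasvan → fetpasvanal, girepof → girepofal) add -al.
The other pattern: stems with 2 vowels add go- … -en around the stem.
So desosub → desosubal.

desosubal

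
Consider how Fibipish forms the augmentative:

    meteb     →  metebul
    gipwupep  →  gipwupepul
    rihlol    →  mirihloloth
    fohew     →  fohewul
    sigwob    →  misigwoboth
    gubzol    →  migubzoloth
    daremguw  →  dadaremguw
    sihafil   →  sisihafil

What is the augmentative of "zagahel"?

zagahelul

"zagahel" has last vowel 'e'. The stems whose last vowel is 'e' (meteb → metebul, fohew → fohewul, gipwupep → gipwupepul) add -ul.
So zagahel → zagahelul.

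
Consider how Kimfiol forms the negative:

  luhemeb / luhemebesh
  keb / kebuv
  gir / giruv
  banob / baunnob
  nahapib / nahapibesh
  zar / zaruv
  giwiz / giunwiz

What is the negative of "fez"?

keb and banob both end in -b yet inflect differently (kebuv, baunnob), so the final letter is not what conditions the rule; the number of vowels is.
"fez" has 1 vowel. The stems with 1 vowel (zar → zaruv, keb → kebuv, gir → giruv) add -uv.
So fez → fezuv.

fezuv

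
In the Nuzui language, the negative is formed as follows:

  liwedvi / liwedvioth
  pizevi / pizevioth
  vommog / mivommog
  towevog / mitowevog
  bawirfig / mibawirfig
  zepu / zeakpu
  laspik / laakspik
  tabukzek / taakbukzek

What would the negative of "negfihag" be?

minegfihag

liwedvi and bawirfig both have last vowel 'i' yet inflect differently (liwedvioth, mibawirfig), so the last vowel is not what conditions the rule; the final letter is.
"negfihag" ends in -g. The stems ending in -g (vommog → mivommog, towevog → mitowevog, bawirfig → mibawirfig) add the prefix mi-.
So negfihag → minegfihag.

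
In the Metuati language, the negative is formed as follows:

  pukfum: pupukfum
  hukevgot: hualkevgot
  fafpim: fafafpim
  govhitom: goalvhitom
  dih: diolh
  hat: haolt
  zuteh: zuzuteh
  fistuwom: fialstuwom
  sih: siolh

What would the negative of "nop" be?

dih and zuteh both end in -h yet inflect differently (diolh, zuzuteh), so the final letter is not what conditions the rule; the number of vowels is.
"nop" has 1 vowel. The stems with 1 vowel (dih → diolh, hat → haolt, sih → siolh) insert -ol- after the first vowel.
The other patterns: stems with 2 vowels repeat the first consonant+vowel as a prefix; stems with 3 vowels insert -al- after the first vowel.
So nop → noolp.

noolp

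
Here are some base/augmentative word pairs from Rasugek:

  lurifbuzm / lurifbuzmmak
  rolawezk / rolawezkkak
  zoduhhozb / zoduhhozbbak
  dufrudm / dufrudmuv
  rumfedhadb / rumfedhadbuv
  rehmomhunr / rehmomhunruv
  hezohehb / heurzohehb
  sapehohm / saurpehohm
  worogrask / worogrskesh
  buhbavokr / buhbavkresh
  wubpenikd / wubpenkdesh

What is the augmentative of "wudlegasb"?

wudlegsbesh

lurifbuzm and dufrudm both end in -m yet inflect differently (lurifbuzmmak, dufrudmuv), so the final letter is not what conditions the rule; the second-to-last letter is.
"wudlegasb" has second-to-last letter 's'. The one such stem in the data (worogrask → worogrskesh) deletes the last vowel and adds -esh (as do buhbavokr, wubpenikd), so the same rule applies.
The other patterns: stems whose second-to-last letter is 'z' double the final consonant and add -ak; stems whose second-to-last letter is 'd' or 'n' add -uv; stems whose second-to-last letter is 'h' insert -ur- after the first vowel.
So wudlegasb → wudlegsbesh.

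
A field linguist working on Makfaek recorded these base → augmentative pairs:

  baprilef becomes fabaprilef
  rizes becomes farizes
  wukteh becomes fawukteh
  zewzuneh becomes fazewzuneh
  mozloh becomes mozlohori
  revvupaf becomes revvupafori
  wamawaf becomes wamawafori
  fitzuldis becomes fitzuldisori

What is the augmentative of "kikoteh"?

wukteh and mozloh both end in -h yet inflect differently (fawukteh, mozlohori), so the final letter is not what conditions the rule; the last vowel is.
"kikoteh" has last vowel 'e'. The stems whose last vowel is 'e' (baprilef → fabaprilef, rizes → farizes, wukteh → fawukteh) add the prefix fa-.
So kikoteh → fakikoteh.

fakikoteh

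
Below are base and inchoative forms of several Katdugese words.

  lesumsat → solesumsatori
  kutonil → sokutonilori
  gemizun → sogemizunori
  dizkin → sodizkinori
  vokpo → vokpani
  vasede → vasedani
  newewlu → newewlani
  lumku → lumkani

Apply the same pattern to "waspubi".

"waspubi" ends in a vowel. The stems ending in a vowel (vokpo → vokpani, vasede → vasedani, newewlu → newewlani) drop the final letter and add -ani.
The other pattern: stems ending in a consonant add so- … -ori around the stem.
So waspubi → waspubani.

waspubani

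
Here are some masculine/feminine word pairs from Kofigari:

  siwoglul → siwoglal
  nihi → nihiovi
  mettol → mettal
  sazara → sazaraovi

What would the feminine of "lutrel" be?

lutral

"lutrel" ends in a consonant. The stems ending in a consonant (siwoglul → siwoglal, mettol → mettal) change the last vowel to 'a'.
The other pattern: stems ending in a vowel add -ovi.
So lutrel → lutral.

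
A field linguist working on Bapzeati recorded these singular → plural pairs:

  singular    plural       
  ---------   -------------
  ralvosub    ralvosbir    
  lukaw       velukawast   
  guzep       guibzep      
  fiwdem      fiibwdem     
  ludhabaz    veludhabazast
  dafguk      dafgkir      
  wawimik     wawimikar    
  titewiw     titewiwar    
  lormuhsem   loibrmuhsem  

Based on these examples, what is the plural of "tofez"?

wawimik and dafguk both end in -k yet inflect differently (wawimikar, dafgkir), so the final letter is not what conditions the rule; the last vowel is.
"tofez" has last vowel 'e'. The stems whose last vowel is 'e' (guzep → guibzep, fiwdem → fiibwdem, lormuhsem → loibrmuhsem) insert -ib- after the first vowel.
So tofez → toibfez.

toibfez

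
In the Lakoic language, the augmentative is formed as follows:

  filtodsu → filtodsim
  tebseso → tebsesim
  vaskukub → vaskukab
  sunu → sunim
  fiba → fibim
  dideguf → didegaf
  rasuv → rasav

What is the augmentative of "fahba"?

vaskukub and sunu both have last vowel 'u' yet inflect differently (vaskukab, sunim), so the last vowel is not what conditions the rule; whether the stem ends in a vowel or a consonant is.
"fahba" ends in a vowel. The stems ending in a vowel (fiba → fibim, sunu → sunim, filtodsu → filtodsim) drop the final letter and add -im.
The other pattern: stems ending in a consonant change the last vowel to 'a'.
So fahba → fahbim.

fahbim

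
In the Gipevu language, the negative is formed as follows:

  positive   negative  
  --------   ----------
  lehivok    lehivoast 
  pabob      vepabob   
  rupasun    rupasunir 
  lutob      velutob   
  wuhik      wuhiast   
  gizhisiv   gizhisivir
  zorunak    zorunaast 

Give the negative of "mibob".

lehivok and pabob both have last vowel 'o' yet inflect differently (lehivoast, vepabob), so the last vowel is not what conditions the rule; the final letter is.
"mibob" ends in -b. The stems ending in -b (pabob → vepabob, lutob → velutob) add the prefix ve-.
The other patterns: stems ending in -k drop the final letter and add -ast; stems ending in -n or -v add -ir.
So mibob → vemibob.

vemibob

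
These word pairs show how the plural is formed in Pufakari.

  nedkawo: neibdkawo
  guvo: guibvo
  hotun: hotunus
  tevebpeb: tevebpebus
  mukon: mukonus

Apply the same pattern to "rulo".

ruiblo

"rulo" ends in a vowel. The stems ending in a vowel (nedkawo → neibdkawo, guvo → guibvo) insert -ib- after the first vowel.
The other pattern: stems ending in a consonant add -us.
So rulo → ruiblo.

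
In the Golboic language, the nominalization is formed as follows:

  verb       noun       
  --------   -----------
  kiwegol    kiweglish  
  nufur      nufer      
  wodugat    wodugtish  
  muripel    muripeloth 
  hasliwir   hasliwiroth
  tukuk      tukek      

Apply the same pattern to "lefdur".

nufur and hasliwir both end in -r yet inflect differently (nufer, hasliwiroth), so the final letter is not what conditions the rule; the last vowel is.
"lefdur" has last vowel 'u'. The stems whose last vowel is 'u' (nufur → nufer, tukuk → tukek) change the last vowel to 'e'.
The other patterns: stems whose last vowel is 'a' or 'o' delete the last vowel and add -ish; stems whose last vowel is 'e' or 'i' add -oth.
So lefdur → lefder.

lefder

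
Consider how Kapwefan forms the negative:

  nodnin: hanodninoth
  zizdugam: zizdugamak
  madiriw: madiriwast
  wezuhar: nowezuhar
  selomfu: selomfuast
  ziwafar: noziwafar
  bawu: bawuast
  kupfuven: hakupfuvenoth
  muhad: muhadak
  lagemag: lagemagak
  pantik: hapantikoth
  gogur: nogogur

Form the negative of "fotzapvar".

pantik and madiriw both have last vowel 'i' yet inflect differently (hapantikoth, madiriwast), so the last vowel is not what conditions the rule; the final letter is.
"fotzapvar" ends in -r. The stems ending in -r (wezuhar → nowezuhar, ziwafar → noziwafar, gogur → nogogur) add the prefix no-.
So fotzapvar → nofotzapvar.

nofotzapvar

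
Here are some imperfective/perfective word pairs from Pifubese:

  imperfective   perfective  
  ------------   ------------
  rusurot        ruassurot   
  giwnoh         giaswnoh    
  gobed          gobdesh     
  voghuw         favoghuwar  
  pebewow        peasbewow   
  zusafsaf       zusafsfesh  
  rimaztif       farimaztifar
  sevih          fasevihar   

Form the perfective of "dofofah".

dofofhesh

zusafsaf and rimaztif both end in -f yet inflect differently (zusafsfesh, farimaztifar), so the final letter is not what conditions the rule; the last vowel is.
"dofofah" has last vowel 'a'. The one such stem in the data (zusafsaf → zusafsfesh) deletes the last vowel and adds -esh (as does gobed), so the same rule applies.
So dofofah → dofofhesh.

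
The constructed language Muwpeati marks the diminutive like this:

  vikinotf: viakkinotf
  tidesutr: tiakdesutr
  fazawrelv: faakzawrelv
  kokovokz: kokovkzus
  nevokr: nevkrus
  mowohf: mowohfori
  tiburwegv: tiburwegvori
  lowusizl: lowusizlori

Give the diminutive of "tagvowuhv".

tidesutr and nevokr both end in -r yet inflect differently (tiakdesutr, nevkrus), so the final letter is not what conditions the rule; the second-to-last letter is.
"tagvowuhv" has second-to-last letter 'h'. The one such stem in the data (mowohf → mowohfori) adds -ori, so the same rule applies.
So tagvowuhv → tagvowuhvori.

tagvowuhvori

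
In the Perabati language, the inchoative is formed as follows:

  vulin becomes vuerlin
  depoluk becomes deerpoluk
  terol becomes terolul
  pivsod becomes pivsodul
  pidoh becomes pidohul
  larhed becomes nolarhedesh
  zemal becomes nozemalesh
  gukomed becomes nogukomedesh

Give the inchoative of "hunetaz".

nohunetazesh

"hunetaz" has last vowel 'a'. The one such stem in the data (zemal → nozemalesh) adds no- … -esh around the stem, so the same rule applies.
The other patterns: stems whose last vowel is 'i' or 'u' insert -er- after the first vowel; stems whose last vowel is 'o' add -ul.
So hunetaz → nohunetazesh.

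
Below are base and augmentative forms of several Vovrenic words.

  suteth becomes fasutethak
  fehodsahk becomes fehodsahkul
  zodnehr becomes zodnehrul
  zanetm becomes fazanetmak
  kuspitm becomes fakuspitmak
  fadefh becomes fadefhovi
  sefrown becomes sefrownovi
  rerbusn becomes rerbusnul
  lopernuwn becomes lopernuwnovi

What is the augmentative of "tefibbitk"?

rerbusn and lopernuwn both end in -n yet inflect differently (rerbusnul, lopernuwnovi), so the final letter is not what conditions the rule; the second-to-last letter is.
"tefibbitk" has second-to-last letter 't'. The stems whose second-to-last letter is 't' (zanetm → fazanetmak, kuspitm → fakuspitmak, suteth → fasutethak) add fa- … -ak around the stem.
So tefibbitk → fatefibbitkak.

fatefibbitkak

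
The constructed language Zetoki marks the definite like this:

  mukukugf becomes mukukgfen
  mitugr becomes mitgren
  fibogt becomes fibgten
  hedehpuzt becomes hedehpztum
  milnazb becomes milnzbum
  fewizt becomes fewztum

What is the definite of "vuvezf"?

vuvzfum

fibogt and hedehpuzt both end in -t yet inflect differently (fibgten, hedehpztum), so the final letter is not what conditions the rule; the second-to-last letter is.
"vuvezf" has second-to-last letter 'z'. The stems whose second-to-last letter is 'z' (hedehpuzt → hedehpztum, milnazb → milnzbum, fewizt → fewztum) delete the last vowel and add -um.
The other pattern: stems whose second-to-last letter is 'g' delete the last vowel and add -en.
So vuvezf → vuvzfum.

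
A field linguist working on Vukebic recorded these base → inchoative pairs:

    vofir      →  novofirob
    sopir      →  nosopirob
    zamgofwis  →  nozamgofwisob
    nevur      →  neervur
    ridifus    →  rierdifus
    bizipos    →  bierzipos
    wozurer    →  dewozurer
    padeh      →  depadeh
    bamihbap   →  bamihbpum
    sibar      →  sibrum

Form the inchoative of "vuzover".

devuzover

vofir and nevur both end in -r yet inflect differently (novofirob, neervur), so the final letter is not what conditions the rule; the last vowel is.
"vuzover" has last vowel 'e'. The stems whose last vowel is 'e' (wozurer → dewozurer, padeh → depadeh) add the prefix de-.
The other patterns: stems whose last vowel is 'i' add no- … -ob around the stem; stems whose last vowel is 'o' or 'u' insert -er- after the first vowel; stems whose last vowel is 'a' delete the last vowel and add -um.
So vuzover → devuzover.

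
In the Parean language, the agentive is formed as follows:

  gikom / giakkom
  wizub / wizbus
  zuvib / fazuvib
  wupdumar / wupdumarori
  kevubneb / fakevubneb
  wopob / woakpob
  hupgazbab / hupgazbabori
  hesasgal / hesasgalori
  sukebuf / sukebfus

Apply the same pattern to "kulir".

wopob and wizub both end in -b yet inflect differently (woakpob, wizbus), so the final letter is not what conditions the rule; the last vowel is.
"kulir" has last vowel 'i'. The one such stem in the data (zuvib → fazuvib) adds the prefix fa-, so the same rule applies.
So kulir → fakulir.

fakulir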